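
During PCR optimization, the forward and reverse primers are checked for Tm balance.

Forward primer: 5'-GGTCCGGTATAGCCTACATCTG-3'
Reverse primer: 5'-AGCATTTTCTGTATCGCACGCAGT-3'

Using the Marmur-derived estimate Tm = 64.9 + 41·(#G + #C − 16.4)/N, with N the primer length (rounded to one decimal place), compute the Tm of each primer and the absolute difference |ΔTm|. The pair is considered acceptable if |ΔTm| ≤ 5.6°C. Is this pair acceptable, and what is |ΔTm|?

|ΔTm| = 1.0°C; the pair is acceptable.

Forward: G+C = 12, N = 22 → Tm = 64.9 + 41·(12 − 16.4)/22 = 56.7°C.
Reverse: G+C = 11, N = 24 → Tm = 64.9 + 41·(11 − 16.4)/24 = 55.7°C.
|ΔTm| = |56.7 − 55.7| = 1.0°C, ≤ 5.6°C.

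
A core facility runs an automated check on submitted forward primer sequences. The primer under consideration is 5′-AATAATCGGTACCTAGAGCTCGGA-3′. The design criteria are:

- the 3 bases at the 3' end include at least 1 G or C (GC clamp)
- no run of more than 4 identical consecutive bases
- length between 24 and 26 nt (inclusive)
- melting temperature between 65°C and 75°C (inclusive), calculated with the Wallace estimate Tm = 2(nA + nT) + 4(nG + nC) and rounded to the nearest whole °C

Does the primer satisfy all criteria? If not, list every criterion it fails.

Base counts: A=8, T=5, G=6, C=5 (length 24).
GC clamp: 3' end GGA has 2 G/C ✓
homopolymer run: longest run = 2 ✓
length: length 24 ✓
Tm: Tm = 2·13 + 4·11 = 70°C ✓

Meets all criteria.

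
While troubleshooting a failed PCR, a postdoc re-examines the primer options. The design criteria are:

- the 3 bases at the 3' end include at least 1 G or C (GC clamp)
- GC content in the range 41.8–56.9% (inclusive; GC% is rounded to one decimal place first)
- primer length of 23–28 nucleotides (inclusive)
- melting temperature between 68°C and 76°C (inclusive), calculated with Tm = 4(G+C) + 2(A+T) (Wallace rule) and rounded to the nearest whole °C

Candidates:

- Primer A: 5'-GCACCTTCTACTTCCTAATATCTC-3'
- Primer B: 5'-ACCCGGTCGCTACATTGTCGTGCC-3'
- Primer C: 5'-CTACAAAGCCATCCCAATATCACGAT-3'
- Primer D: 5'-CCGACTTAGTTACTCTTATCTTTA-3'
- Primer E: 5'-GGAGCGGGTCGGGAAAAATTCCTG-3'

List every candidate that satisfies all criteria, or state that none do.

Primer A (24 nt, A=5 T=9 G=1 C=9): 3' end CTC has 2 G/C ✓; GC 10/24 = 41.7%, outside 41.8–56.9% ✗; length 24 ✓; Tm = 2·14 + 4·10 = 68°C ✓ — fails.
Primer B (24 nt, A=3 T=6 G=6 C=9): 3' end GCC has 3 G/C ✓; GC 15/24 = 62.5%, outside 41.8–56.9% ✗; length 24 ✓; Tm = 2·9 + 4·15 = 78°C, outside 68–76°C ✗ — fails.
Primer C (26 nt, A=10 T=5 G=2 C=9): 3' end GAT has 1 G/C ✓; GC 11/26 = 42.3% ✓; length 26 ✓; Tm = 2·15 + 4·11 = 74°C ✓ — passes.
Primer D (24 nt, A=5 T=11 G=2 C=6): 3' end TTA has 0 G/C, need ≥1 ✗; GC 8/24 = 33.3%, outside 41.8–56.9% ✗; length 24 ✓; Tm = 2·16 + 4·8 = 64°C, outside 68–76°C ✗ — fails.
Primer E (24 nt, A=6 T=4 G=10 C=4): 3' end CTG has 2 G/C ✓; GC 14/24 = 58.3%, outside 41.8–56.9% ✗; length 24 ✓; Tm = 2·10 + 4·14 = 76°C ✓ — fails.

Primer C only.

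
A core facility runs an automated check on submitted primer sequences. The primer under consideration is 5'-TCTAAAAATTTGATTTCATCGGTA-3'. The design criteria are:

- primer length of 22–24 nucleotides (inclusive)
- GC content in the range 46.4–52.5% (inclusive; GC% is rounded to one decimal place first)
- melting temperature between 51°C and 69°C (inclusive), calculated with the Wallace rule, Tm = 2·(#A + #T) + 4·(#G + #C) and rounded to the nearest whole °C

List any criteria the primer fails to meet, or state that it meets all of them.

Fails: GC content.

Base counts: A=8, T=10, G=3, C=3 (length 24).
length: length 24 ✓
GC content: GC 6/24 = 25.0%, outside 46.4–52.5% ✗
Tm: Tm = 2·18 + 4·6 = 60°C ✓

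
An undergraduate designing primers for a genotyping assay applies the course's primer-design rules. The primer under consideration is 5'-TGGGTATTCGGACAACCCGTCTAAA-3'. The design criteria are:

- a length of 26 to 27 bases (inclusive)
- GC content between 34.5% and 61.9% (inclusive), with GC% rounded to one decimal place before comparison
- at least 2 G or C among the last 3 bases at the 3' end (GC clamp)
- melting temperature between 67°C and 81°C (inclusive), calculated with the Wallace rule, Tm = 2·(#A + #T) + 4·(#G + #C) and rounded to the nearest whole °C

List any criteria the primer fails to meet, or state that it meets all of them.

Base counts: A=7, T=6, G=6, C=6 (length 25).
length: length 25, outside 26–27 ✗
GC content: GC 12/25 = 48.0% ✓
GC clamp: 3' end AAA has 0 G/C, need ≥2 ✗
Tm: Tm = 2·13 + 4·12 = 74°C ✓

Fails: length, GC clamp.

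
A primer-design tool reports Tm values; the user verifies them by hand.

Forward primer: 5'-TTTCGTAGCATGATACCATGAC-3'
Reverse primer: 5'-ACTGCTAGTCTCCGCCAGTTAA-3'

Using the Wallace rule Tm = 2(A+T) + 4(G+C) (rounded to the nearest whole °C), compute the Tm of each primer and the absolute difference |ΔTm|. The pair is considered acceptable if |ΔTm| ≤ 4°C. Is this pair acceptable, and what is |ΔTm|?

|ΔTm| = 4°C; the pair is acceptable.

Forward: A=6 T=7 G=4 C=5 → Tm = 2·13 + 4·9 = 62°C.
Reverse: A=5 T=6 G=4 C=7 → Tm = 2·11 + 4·11 = 66°C.
|ΔTm| = |62 − 66| = 4°C, ≤ 4°C.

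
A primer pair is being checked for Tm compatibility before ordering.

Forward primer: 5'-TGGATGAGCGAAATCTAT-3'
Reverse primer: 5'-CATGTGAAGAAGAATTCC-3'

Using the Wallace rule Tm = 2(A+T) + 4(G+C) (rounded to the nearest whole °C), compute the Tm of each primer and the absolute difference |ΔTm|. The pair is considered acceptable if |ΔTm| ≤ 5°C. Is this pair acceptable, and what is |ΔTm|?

Forward: A=6 T=5 G=5 C=2 → Tm = 2·11 + 4·7 = 50°C.
Reverse: A=7 T=4 G=4 C=3 → Tm = 2·11 + 4·7 = 50°C.
|ΔTm| = |50 − 50| = 0°C, ≤ 5°C.

|ΔTm| = 0°C; the pair is acceptable.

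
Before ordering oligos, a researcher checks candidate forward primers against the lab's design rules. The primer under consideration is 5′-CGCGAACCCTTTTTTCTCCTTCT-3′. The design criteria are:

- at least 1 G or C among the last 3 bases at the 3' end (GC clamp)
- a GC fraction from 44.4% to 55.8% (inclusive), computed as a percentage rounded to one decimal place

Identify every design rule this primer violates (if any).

Meets all criteria.

Base counts: A=2, T=10, G=2, C=9 (length 23).
GC clamp: 3' end TCT has 1 G/C ✓
GC content: GC 11/23 = 47.8% ✓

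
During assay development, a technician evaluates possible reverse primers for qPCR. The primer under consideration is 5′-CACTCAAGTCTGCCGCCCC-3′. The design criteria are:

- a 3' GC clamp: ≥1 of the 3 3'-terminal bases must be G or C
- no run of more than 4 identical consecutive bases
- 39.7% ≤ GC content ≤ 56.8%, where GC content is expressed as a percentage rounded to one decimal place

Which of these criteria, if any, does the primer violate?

Fails: GC content.

Base counts: A=3, T=3, G=3, C=10 (length 19).
GC clamp: 3' end CCC has 3 G/C ✓
homopolymer run: longest run = 4 ✓
GC content: GC 13/19 = 68.4%, outside 39.7–56.8% ✗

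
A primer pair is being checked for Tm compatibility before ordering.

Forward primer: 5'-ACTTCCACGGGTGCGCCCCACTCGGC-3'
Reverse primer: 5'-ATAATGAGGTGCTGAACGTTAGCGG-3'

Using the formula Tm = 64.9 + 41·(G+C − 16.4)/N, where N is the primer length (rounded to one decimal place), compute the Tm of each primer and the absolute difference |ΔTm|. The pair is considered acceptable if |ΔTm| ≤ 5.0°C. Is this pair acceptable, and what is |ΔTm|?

Forward: G+C = 19, N = 26 → Tm = 64.9 + 41·(19 − 16.4)/26 = 69.0°C.
Reverse: G+C = 12, N = 25 → Tm = 64.9 + 41·(12 − 16.4)/25 = 57.7°C.
|ΔTm| = |69.0 − 57.7| = 11.3°C, > 5.0°C.

|ΔTm| = 11.3°C; the pair is not acceptable.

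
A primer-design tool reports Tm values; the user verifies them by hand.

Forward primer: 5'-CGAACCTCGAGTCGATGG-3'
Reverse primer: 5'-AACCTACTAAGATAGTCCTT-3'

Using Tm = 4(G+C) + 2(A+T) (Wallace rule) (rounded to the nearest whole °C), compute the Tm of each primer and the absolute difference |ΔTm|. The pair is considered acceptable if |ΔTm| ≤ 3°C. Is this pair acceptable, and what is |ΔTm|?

Forward: A=4 T=3 G=6 C=5 → Tm = 2·7 + 4·11 = 58°C.
Reverse: A=7 T=6 G=2 C=5 → Tm = 2·13 + 4·7 = 54°C.
|ΔTm| = |58 − 54| = 4°C, > 3°C.

|ΔTm| = 4°C; the pair is not acceptable.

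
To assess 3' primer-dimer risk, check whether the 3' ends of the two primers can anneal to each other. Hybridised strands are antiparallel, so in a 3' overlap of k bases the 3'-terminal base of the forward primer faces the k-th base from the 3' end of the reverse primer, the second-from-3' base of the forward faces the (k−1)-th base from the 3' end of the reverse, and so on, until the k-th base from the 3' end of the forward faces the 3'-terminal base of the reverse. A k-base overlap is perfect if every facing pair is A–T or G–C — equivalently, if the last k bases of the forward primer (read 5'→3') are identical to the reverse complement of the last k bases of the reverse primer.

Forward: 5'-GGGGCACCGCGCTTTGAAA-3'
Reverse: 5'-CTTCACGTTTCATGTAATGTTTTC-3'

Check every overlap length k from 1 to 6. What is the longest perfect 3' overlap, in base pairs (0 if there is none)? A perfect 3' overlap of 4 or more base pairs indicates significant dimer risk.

Last 6 bases (5'→3') — forward …TTGAAA, reverse …GTTTTC.
Reverse complement of the reverse primer's last 6 bases: GAAAAC; its first k bases are the reverse complement of the reverse primer's last k bases, so a perfect k-base overlap needs the forward primer's last k bases to equal them.
Comparing (forward last k vs required): k=1: A vs G ✗; k=2: AA vs GA ✗; k=3: AAA vs GAA ✗; k=4: GAAA vs GAAA ✓; k=5: TGAAA vs GAAAA ✗; k=6: TTGAAA vs GAAAAC ✗.
Only k = 4 is perfect, so the longest perfect 3' overlap is 4.

Longest perfect overlap: 4 complementary base pairs; significant dimer risk (threshold 4).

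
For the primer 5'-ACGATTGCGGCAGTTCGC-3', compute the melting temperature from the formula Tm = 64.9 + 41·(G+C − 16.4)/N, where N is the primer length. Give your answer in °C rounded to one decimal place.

52.6°C

Base counts: A=3, T=4, G=6, C=5; G+C = 11, N = 18.
Tm = 64.9 + 41·(11 − 16.4)/18 = 64.9 + -221.40/18 = 52.6°C.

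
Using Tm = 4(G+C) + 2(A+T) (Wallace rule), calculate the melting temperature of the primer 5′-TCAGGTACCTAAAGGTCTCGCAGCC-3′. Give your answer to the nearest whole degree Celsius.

Base counts: A=6, T=5, G=6, C=8 (length 25).
Tm = 2·(6+5) + 4·(6+8) = 2·11 + 4·14 = 22 + 56 = 78°C.

78°C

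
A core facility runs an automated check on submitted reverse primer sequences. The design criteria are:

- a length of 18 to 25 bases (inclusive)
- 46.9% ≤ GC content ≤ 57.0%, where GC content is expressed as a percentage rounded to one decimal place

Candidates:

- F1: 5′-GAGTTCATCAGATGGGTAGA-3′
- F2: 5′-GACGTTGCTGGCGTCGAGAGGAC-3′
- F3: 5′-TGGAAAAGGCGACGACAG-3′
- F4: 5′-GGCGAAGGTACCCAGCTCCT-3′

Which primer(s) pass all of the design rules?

F1 (20 nt, A=6 T=5 G=7 C=2): length 20 ✓; GC 9/20 = 45.0%, outside 46.9–57.0% ✗ — fails.
F2 (23 nt, A=4 T=4 G=10 C=5): length 23 ✓; GC 15/23 = 65.2%, outside 46.9–57.0% ✗ — fails.
F3 (18 nt, A=7 T=1 G=7 C=3): length 18 ✓; GC 10/18 = 55.6% ✓ — passes.
F4 (20 nt, A=4 T=3 G=6 C=7): length 20 ✓; GC 13/20 = 65.0%, outside 46.9–57.0% ✗ — fails.

F3 only.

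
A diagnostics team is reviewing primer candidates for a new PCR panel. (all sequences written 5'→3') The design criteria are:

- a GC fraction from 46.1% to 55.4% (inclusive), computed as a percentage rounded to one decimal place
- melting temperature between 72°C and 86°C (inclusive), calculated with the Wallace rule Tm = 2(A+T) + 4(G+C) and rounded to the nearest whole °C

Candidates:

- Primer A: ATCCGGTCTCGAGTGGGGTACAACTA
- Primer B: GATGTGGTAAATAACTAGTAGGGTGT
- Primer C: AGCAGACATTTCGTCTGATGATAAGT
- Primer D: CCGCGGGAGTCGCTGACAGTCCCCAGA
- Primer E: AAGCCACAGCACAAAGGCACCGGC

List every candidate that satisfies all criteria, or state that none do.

Primer A (26 nt, A=6 T=6 G=8 C=6): GC 14/26 = 53.8% ✓; Tm = 2·12 + 4·14 = 80°C ✓ — passes.
Primer B (26 nt, A=8 T=8 G=9 C=1): GC 10/26 = 38.5%, outside 46.1–55.4% ✗; Tm = 2·16 + 4·10 = 72°C ✓ — fails.
Primer C (26 nt, A=8 T=8 G=6 C=4): GC 10/26 = 38.5%, outside 46.1–55.4% ✗; Tm = 2·16 + 4·10 = 72°C ✓ — fails.
Primer D (27 nt, A=5 T=3 G=9 C=10): GC 19/27 = 70.4%, outside 46.1–55.4% ✗; Tm = 2·8 + 4·19 = 92°C, outside 72–86°C ✗ — fails.
Primer E (24 nt, A=9 T=0 G=6 C=9): GC 15/24 = 62.5%, outside 46.1–55.4% ✗; Tm = 2·9 + 4·15 = 78°C ✓ — fails.

Primer A only.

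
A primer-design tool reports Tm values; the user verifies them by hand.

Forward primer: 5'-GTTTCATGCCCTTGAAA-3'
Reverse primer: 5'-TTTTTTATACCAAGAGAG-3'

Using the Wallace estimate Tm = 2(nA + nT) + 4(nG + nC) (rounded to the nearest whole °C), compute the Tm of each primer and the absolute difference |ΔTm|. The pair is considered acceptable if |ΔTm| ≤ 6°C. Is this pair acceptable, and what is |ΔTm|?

|ΔTm| = 2°C; the pair is acceptable.

Forward: A=4 T=6 G=3 C=4 → Tm = 2·10 + 4·7 = 48°C.
Reverse: A=6 T=7 G=3 C=2 → Tm = 2·13 + 4·5 = 46°C.
|ΔTm| = |48 − 46| = 2°C, ≤ 6°C.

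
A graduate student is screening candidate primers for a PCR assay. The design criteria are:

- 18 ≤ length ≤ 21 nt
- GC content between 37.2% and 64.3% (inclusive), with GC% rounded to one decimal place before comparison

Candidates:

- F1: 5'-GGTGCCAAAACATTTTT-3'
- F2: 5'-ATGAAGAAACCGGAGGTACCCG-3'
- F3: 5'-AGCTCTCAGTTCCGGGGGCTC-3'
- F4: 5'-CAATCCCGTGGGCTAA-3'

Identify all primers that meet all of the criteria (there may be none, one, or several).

None of the candidates satisfy all criteria.

F1 (17 nt, A=5 T=6 G=3 C=3): length 17, outside 18–21 ✗; GC 6/17 = 35.3%, outside 37.2–64.3% ✗ — fails.
F2 (22 nt, A=8 T=2 G=7 C=5): length 22, outside 18–21 ✗; GC 12/22 = 54.5% ✓ — fails.
F3 (21 nt, A=2 T=5 G=7 C=7): length 21 ✓; GC 14/21 = 66.7%, outside 37.2–64.3% ✗ — fails.
F4 (16 nt, A=4 T=3 G=4 C=5): length 16, outside 18–21 ✗; GC 9/16 = 56.3% ✓ — fails.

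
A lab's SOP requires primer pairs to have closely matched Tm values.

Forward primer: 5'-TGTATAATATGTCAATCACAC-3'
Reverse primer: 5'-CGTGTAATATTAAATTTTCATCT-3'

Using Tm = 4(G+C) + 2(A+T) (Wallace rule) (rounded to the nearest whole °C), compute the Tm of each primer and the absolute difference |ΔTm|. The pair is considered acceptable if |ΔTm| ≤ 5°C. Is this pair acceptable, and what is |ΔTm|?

|ΔTm| = 2°C; the pair is acceptable.

Forward: A=8 T=7 G=2 C=4 → Tm = 2·15 + 4·6 = 54°C.
Reverse: A=7 T=11 G=2 C=3 → Tm = 2·18 + 4·5 = 56°C.
|ΔTm| = |54 − 56| = 2°C, ≤ 5°C.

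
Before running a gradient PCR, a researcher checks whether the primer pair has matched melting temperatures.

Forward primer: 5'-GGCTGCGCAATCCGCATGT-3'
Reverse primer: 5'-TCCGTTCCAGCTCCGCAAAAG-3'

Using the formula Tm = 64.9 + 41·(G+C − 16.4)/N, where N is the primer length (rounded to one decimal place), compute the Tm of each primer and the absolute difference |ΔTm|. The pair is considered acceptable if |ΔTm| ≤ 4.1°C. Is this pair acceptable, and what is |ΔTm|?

Forward: G+C = 12, N = 19 → Tm = 64.9 + 41·(12 − 16.4)/19 = 55.4°C.
Reverse: G+C = 12, N = 21 → Tm = 64.9 + 41·(12 − 16.4)/21 = 56.3°C.
|ΔTm| = |55.4 − 56.3| = 0.9°C, ≤ 4.1°C.

|ΔTm| = 0.9°C; the pair is acceptable.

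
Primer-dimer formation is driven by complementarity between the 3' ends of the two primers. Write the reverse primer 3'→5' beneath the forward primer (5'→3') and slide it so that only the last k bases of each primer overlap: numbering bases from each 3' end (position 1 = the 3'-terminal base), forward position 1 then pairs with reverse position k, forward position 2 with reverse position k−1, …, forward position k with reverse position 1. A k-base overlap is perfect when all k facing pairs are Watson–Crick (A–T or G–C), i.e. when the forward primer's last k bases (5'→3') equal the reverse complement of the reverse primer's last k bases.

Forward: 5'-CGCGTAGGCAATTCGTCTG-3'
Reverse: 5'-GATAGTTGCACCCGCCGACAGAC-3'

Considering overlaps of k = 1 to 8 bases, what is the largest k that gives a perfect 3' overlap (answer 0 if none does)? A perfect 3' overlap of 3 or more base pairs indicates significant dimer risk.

Last 8 bases (5'→3') — forward …TTCGTCTG, reverse …CGACAGAC.
Reverse complement of the reverse primer's last 8 bases: GTCTGTCG; its first k bases are the reverse complement of the reverse primer's last k bases, so a perfect k-base overlap needs the forward primer's last k bases to equal them.
Comparing (forward last k vs required): k=1: G vs G ✓; k=2: TG vs GT ✗; k=3: CTG vs GTC ✗; k=4: TCTG vs GTCT ✗; k=5: GTCTG vs GTCTG ✓; k=6: CGTCTG vs GTCTGT ✗; k=7: TCGTCTG vs GTCTGTC ✗; k=8: TTCGTCTG vs GTCTGTCG ✗.
Perfect overlaps at k = 1, 5; the largest is 5.

Longest perfect overlap: 5 complementary base pairs; significant dimer risk (threshold 3).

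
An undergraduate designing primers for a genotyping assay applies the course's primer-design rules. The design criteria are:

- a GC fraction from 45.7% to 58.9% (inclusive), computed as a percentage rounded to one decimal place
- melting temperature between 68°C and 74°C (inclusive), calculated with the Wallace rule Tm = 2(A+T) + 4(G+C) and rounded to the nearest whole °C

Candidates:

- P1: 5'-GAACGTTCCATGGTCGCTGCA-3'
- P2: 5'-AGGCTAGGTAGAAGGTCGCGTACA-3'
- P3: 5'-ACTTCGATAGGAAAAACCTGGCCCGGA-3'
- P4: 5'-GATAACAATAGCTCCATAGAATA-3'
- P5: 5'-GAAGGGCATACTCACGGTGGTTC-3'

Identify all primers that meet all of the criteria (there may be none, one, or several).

P1 (21 nt, A=4 T=5 G=6 C=6): GC 12/21 = 57.1% ✓; Tm = 2·9 + 4·12 = 66°C, outside 68–74°C ✗ — fails.
P2 (24 nt, A=7 T=4 G=9 C=4): GC 13/24 = 54.2% ✓; Tm = 2·11 + 4·13 = 74°C ✓ — passes.
P3 (27 nt, A=9 T=4 G=7 C=7): GC 14/27 = 51.9% ✓; Tm = 2·13 + 4·14 = 82°C, outside 68–74°C ✗ — fails.
P4 (23 nt, A=11 T=5 G=3 C=4): GC 7/23 = 30.4%, outside 45.7–58.9% ✗; Tm = 2·16 + 4·7 = 60°C, outside 68–74°C ✗ — fails.
P5 (23 nt, A=5 T=5 G=8 C=5): GC 13/23 = 56.5% ✓; Tm = 2·10 + 4·13 = 72°C ✓ — passes.

P2 and P5.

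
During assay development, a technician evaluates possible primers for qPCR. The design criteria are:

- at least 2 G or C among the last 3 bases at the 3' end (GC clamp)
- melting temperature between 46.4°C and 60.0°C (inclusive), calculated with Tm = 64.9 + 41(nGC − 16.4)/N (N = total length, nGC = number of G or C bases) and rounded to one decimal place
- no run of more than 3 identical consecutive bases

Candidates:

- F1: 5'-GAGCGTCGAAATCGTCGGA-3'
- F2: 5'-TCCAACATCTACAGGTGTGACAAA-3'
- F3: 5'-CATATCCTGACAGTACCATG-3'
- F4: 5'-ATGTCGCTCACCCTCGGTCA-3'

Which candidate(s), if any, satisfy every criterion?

F1 (19 nt, A=5 T=3 G=7 C=4): 3' end GGA has 2 G/C ✓; Tm = 64.9 + 41·(11 − 16.4)/19 = 53.2°C ✓; longest run = 3 ✓ — passes.
F2 (24 nt, A=9 T=5 G=4 C=6): 3' end AAA has 0 G/C, need ≥2 ✗; Tm = 64.9 + 41·(10 − 16.4)/24 = 54.0°C ✓; longest run = 3 ✓ — fails.
F3 (20 nt, A=6 T=5 G=3 C=6): 3' end ATG has 1 G/C, need ≥2 ✗; Tm = 64.9 + 41·(9 − 16.4)/20 = 49.7°C ✓; longest run = 2 ✓ — fails.
F4 (20 nt, A=3 T=5 G=4 C=8): 3' end TCA has 1 G/C, need ≥2 ✗; Tm = 64.9 + 41·(12 − 16.4)/20 = 55.9°C ✓; longest run = 3 ✓ — fails.

F1 only.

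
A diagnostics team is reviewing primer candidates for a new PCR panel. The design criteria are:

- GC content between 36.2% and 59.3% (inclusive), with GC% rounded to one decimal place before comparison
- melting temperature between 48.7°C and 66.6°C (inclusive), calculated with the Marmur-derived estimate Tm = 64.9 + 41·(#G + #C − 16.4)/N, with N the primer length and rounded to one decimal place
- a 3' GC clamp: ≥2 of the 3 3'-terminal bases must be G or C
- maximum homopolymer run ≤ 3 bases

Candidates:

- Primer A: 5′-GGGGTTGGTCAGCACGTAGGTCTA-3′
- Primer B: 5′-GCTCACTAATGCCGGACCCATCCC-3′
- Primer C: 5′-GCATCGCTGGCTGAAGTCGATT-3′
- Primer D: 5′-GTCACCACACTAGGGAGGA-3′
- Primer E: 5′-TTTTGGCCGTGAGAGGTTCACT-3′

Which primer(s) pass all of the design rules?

Primer D only.

Primer A (24 nt, A=4 T=6 G=10 C=4): GC 14/24 = 58.3% ✓; Tm = 64.9 + 41·(14 − 16.4)/24 = 60.8°C ✓; 3' end CTA has 1 G/C, need ≥2 ✗; longest run = 4, exceeds 3 ✗ — fails.
Primer B (24 nt, A=5 T=4 G=4 C=11): GC 15/24 = 62.5%, outside 36.2–59.3% ✗; Tm = 64.9 + 41·(15 − 16.4)/24 = 62.5°C ✓; 3' end CCC has 3 G/C ✓; longest run = 3 ✓ — fails.
Primer C (22 nt, A=4 T=6 G=7 C=5): GC 12/22 = 54.5% ✓; Tm = 64.9 + 41·(12 − 16.4)/22 = 56.7°C ✓; 3' end ATT has 0 G/C, need ≥2 ✗; longest run = 2 ✓ — fails.
Primer D (19 nt, A=6 T=2 G=6 C=5): GC 11/19 = 57.9% ✓; Tm = 64.9 + 41·(11 − 16.4)/19 = 53.2°C ✓; 3' end GGA has 2 G/C ✓; longest run = 3 ✓ — passes.
Primer E (22 nt, A=3 T=8 G=7 C=4): GC 11/22 = 50.0% ✓; Tm = 64.9 + 41·(11 − 16.4)/22 = 54.8°C ✓; 3' end ACT has 1 G/C, need ≥2 ✗; longest run = 4, exceeds 3 ✗ — fails.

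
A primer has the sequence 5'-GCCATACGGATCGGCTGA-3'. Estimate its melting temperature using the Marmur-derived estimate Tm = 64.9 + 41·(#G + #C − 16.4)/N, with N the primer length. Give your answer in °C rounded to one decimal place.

Base counts: A=4, T=3, G=6, C=5; G+C = 11, N = 18.
Tm = 64.9 + 41·(11 − 16.4)/18 = 64.9 + -221.40/18 = 52.6°C.

52.6°C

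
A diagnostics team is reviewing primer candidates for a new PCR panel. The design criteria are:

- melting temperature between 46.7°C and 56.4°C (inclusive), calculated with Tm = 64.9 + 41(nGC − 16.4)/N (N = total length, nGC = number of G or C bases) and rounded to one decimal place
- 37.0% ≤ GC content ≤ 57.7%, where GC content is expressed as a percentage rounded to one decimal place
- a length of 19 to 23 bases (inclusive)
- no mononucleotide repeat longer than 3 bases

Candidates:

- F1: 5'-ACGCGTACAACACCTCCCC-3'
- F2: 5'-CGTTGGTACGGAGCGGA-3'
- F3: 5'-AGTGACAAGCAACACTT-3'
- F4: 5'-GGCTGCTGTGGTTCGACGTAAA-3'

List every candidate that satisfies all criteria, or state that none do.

F1 (19 nt, A=5 T=2 G=2 C=10): Tm = 64.9 + 41·(12 − 16.4)/19 = 55.4°C ✓; GC 12/19 = 63.2%, outside 37.0–57.7% ✗; length 19 ✓; longest run = 4, exceeds 3 ✗ — fails.
F2 (17 nt, A=3 T=3 G=8 C=3): Tm = 64.9 + 41·(11 − 16.4)/17 = 51.9°C ✓; GC 11/17 = 64.7%, outside 37.0–57.7% ✗; length 17, outside 19–23 ✗; longest run = 2 ✓ — fails.
F3 (17 nt, A=7 T=3 G=3 C=4): Tm = 64.9 + 41·(7 − 16.4)/17 = 42.2°C, outside 46.7–56.4°C ✗; GC 7/17 = 41.2% ✓; length 17, outside 19–23 ✗; longest run = 2 ✓ — fails.
F4 (22 nt, A=4 T=6 G=8 C=4): Tm = 64.9 + 41·(12 − 16.4)/22 = 56.7°C, outside 46.7–56.4°C ✗; GC 12/22 = 54.5% ✓; length 22 ✓; longest run = 3 ✓ — fails.

None of the candidates satisfy all criteria.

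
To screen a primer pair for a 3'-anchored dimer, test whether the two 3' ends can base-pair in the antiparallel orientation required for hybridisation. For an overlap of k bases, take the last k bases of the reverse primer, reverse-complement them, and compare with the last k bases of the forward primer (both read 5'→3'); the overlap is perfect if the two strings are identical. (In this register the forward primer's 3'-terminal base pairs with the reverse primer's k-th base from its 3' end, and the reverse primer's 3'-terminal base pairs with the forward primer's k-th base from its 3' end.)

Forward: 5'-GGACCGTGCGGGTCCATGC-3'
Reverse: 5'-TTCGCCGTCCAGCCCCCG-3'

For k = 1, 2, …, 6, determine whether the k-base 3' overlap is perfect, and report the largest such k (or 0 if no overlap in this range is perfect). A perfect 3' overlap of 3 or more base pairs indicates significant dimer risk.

Last 6 bases (5'→3') — forward …CCATGC, reverse …CCCCCG.
Reverse complement of the reverse primer's last 6 bases: CGGGGG; its first k bases are the reverse complement of the reverse primer's last k bases, so a perfect k-base overlap needs the forward primer's last k bases to equal them.
Comparing (forward last k vs required): k=1: C vs C ✓; k=2: GC vs CG ✗; k=3: TGC vs CGG ✗; k=4: ATGC vs CGGG ✗; k=5: CATGC vs CGGGG ✗; k=6: CCATGC vs CGGGGG ✗.
Only k = 1 is perfect, so the longest perfect 3' overlap is 1.

Longest perfect overlap: 1 complementary base pair; below the dimer-risk threshold (threshold 3).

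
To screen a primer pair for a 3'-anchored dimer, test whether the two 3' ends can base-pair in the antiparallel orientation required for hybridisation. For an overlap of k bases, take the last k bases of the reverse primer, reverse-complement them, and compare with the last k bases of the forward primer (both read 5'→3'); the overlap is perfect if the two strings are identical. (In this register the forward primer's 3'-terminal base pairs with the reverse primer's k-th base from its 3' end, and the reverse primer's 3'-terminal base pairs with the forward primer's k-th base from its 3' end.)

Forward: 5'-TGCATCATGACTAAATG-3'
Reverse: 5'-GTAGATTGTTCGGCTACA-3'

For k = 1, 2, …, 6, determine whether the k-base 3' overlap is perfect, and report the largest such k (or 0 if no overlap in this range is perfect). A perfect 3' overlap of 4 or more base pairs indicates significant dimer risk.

Longest perfect overlap: 2 complementary base pairs; below the dimer-risk threshold (threshold 4).

Last 6 bases (5'→3') — forward …TAAATG, reverse …GCTACA.
Reverse complement of the reverse primer's last 6 bases: TGTAGC; its first k bases are the reverse complement of the reverse primer's last k bases, so a perfect k-base overlap needs the forward primer's last k bases to equal them.
Comparing (forward last k vs required): k=1: G vs T ✗; k=2: TG vs TG ✓; k=3: ATG vs TGT ✗; k=4: AATG vs TGTA ✗; k=5: AAATG vs TGTAG ✗; k=6: TAAATG vs TGTAGC ✗.
Only k = 2 is perfect, so the longest perfect 3' overlap is 2.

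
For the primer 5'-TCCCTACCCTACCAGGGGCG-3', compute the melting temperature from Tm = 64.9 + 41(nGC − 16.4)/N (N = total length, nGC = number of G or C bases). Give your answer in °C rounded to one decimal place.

60.0°C

Base counts: A=3, T=3, G=5, C=9; G+C = 14, N = 20.
Tm = 64.9 + 41·(14 − 16.4)/20 = 64.9 + -98.40/20 = 60.0°C.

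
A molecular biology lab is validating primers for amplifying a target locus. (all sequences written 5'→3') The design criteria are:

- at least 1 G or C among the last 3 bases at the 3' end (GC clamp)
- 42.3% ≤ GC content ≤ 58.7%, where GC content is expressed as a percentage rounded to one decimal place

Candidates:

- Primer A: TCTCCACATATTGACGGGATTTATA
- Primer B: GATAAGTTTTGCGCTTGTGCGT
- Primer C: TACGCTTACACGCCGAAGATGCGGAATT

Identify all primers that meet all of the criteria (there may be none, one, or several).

Primer B only.

Primer A (25 nt, A=7 T=9 G=4 C=5): 3' end ATA has 0 G/C, need ≥1 ✗; GC 9/25 = 36.0%, outside 42.3–58.7% ✗ — fails.
Primer B (22 nt, A=3 T=9 G=7 C=3): 3' end CGT has 2 G/C ✓; GC 10/22 = 45.5% ✓ — passes.
Primer C (28 nt, A=8 T=6 G=7 C=7): 3' end ATT has 0 G/C, need ≥1 ✗; GC 14/28 = 50.0% ✓ — fails.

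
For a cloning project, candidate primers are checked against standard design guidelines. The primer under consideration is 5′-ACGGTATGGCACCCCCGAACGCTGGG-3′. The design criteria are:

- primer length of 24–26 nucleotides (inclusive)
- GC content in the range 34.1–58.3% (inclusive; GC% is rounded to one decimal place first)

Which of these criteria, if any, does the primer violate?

Base counts: A=5, T=3, G=9, C=9 (length 26).
length: length 26 ✓
GC content: GC 18/26 = 69.2%, outside 34.1–58.3% ✗

Fails: GC content.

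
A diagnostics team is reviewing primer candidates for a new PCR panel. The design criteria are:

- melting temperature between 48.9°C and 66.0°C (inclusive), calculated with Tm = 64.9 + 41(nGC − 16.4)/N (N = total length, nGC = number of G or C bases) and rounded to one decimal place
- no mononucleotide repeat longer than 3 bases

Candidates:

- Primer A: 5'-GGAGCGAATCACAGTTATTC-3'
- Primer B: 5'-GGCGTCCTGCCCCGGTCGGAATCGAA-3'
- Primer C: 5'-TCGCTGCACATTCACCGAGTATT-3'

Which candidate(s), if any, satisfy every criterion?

Primer A and Primer C.

Primer A (20 nt, A=6 T=5 G=5 C=4): Tm = 64.9 + 41·(9 − 16.4)/20 = 49.7°C ✓; longest run = 2 ✓ — passes.
Primer B (26 nt, A=4 T=4 G=9 C=9): Tm = 64.9 + 41·(18 − 16.4)/26 = 67.4°C, outside 48.9–66.0°C ✗; longest run = 4, exceeds 3 ✗ — fails.
Primer C (23 nt, A=5 T=7 G=4 C=7): Tm = 64.9 + 41·(11 − 16.4)/23 = 55.3°C ✓; longest run = 2 ✓ — passes.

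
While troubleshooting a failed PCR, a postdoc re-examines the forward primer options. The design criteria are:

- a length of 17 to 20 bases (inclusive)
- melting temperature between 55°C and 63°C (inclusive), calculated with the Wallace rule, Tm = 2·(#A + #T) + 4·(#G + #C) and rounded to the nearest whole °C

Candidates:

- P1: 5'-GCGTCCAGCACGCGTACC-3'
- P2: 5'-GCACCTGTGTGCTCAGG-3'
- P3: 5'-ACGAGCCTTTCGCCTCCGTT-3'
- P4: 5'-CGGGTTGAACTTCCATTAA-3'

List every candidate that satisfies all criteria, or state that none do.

P1 and P2.

P1 (18 nt, A=3 T=2 G=5 C=8): length 18 ✓; Tm = 2·5 + 4·13 = 62°C ✓ — passes.
P2 (17 nt, A=2 T=4 G=6 C=5): length 17 ✓; Tm = 2·6 + 4·11 = 56°C ✓ — passes.
P3 (20 nt, A=2 T=6 G=4 C=8): length 20 ✓; Tm = 2·8 + 4·12 = 64°C, outside 55–63°C ✗ — fails.
P4 (19 nt, A=5 T=6 G=4 C=4): length 19 ✓; Tm = 2·11 + 4·8 = 54°C, outside 55–63°C ✗ — fails.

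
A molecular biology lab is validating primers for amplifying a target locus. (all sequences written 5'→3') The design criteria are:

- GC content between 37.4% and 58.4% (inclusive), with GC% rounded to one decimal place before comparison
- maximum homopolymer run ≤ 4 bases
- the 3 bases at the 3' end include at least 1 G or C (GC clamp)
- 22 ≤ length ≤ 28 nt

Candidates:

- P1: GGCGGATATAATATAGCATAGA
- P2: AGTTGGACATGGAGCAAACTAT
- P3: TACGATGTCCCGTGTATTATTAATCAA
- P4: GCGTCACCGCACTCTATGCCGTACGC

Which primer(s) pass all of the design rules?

P1 (22 nt, A=9 T=5 G=6 C=2): GC 8/22 = 36.4%, outside 37.4–58.4% ✗; longest run = 2 ✓; 3' end AGA has 1 G/C ✓; length 22 ✓ — fails.
P2 (22 nt, A=8 T=5 G=6 C=3): GC 9/22 = 40.9% ✓; longest run = 3 ✓; 3' end TAT has 0 G/C, need ≥1 ✗; length 22 ✓ — fails.
P3 (27 nt, A=8 T=10 G=4 C=5): GC 9/27 = 33.3%, outside 37.4–58.4% ✗; longest run = 3 ✓; 3' end CAA has 1 G/C ✓; length 27 ✓ — fails.
P4 (26 nt, A=4 T=5 G=6 C=11): GC 17/26 = 65.4%, outside 37.4–58.4% ✗; longest run = 2 ✓; 3' end CGC has 3 G/C ✓; length 26 ✓ — fails.

None of the candidates satisfy all criteria.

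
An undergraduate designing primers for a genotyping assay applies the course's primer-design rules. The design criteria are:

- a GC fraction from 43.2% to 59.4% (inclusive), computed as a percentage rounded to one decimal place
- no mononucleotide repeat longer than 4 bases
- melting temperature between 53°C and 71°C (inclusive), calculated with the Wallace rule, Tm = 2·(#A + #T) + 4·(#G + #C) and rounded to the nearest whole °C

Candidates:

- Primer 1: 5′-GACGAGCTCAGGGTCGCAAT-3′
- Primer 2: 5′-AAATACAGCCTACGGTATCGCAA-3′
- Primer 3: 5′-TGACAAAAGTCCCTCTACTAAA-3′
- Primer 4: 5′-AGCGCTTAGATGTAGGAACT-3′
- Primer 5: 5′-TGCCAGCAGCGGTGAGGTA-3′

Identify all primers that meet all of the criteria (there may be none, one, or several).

Primer 2 and Primer 4.

Primer 1 (20 nt, A=5 T=3 G=7 C=5): GC 12/20 = 60.0%, outside 43.2–59.4% ✗; longest run = 3 ✓; Tm = 2·8 + 4·12 = 64°C ✓ — fails.
Primer 2 (23 nt, A=9 T=4 G=4 C=6): GC 10/23 = 43.5% ✓; longest run = 3 ✓; Tm = 2·13 + 4·10 = 66°C ✓ — passes.
Primer 3 (22 nt, A=9 T=5 G=2 C=6): GC 8/22 = 36.4%, outside 43.2–59.4% ✗; longest run = 4 ✓; Tm = 2·14 + 4·8 = 60°C ✓ — fails.
Primer 4 (20 nt, A=6 T=5 G=6 C=3): GC 9/20 = 45.0% ✓; longest run = 2 ✓; Tm = 2·11 + 4·9 = 58°C ✓ — passes.
Primer 5 (19 nt, A=4 T=3 G=8 C=4): GC 12/19 = 63.2%, outside 43.2–59.4% ✗; longest run = 2 ✓; Tm = 2·7 + 4·12 = 62°C ✓ — fails.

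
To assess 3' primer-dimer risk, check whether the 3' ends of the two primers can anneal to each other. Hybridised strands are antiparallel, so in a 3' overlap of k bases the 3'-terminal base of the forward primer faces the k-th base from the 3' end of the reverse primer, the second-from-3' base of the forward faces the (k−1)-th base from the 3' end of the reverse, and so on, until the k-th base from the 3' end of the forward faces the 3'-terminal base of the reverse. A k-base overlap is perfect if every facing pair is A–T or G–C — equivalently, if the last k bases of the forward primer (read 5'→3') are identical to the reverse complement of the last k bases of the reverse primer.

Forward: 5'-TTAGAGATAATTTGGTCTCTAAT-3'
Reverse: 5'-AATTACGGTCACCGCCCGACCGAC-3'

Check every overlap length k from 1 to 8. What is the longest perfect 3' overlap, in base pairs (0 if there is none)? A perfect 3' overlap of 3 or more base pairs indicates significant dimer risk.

Longest perfect overlap: 0 complementary base pairs; below the dimer-risk threshold (threshold 3).

Last 8 bases (5'→3') — forward …TCTCTAAT, reverse …CGACCGAC.
Reverse complement of the reverse primer's last 8 bases: GTCGGTCG; its first k bases are the reverse complement of the reverse primer's last k bases, so a perfect k-base overlap needs the forward primer's last k bases to equal them.
Comparing (forward last k vs required): k=1: T vs G ✗; k=2: AT vs GT ✗; k=3: AAT vs GTC ✗; k=4: TAAT vs GTCG ✗; k=5: CTAAT vs GTCGG ✗; k=6: TCTAAT vs GTCGGT ✗; k=7: CTCTAAT vs GTCGGTC ✗; k=8: TCTCTAAT vs GTCGGTCG ✗.
No overlap length from 1 to 8 is perfect, so the longest perfect 3' overlap is 0.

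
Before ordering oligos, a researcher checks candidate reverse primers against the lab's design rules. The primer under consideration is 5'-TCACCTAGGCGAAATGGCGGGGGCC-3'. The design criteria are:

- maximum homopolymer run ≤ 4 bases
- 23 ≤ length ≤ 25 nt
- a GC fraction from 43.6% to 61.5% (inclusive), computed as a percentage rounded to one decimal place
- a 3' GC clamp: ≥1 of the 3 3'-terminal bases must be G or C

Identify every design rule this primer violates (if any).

Fails: homopolymer run, GC content.

Base counts: A=5, T=3, G=10, C=7 (length 25).
homopolymer run: longest run = 5, exceeds 4 ✗
length: length 25 ✓
GC content: GC 17/25 = 68.0%, outside 43.6–61.5% ✗
GC clamp: 3' end GCC has 3 G/C ✓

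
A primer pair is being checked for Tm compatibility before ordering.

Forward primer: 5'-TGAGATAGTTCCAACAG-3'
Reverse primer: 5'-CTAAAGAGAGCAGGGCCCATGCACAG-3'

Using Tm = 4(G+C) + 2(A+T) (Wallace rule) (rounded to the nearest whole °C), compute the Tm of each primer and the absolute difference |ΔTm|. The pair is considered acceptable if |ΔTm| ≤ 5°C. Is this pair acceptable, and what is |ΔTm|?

|ΔTm| = 34°C; the pair is not acceptable.

Forward: A=6 T=4 G=4 C=3 → Tm = 2·10 + 4·7 = 48°C.
Reverse: A=9 T=2 G=8 C=7 → Tm = 2·11 + 4·15 = 82°C.
|ΔTm| = |48 − 82| = 34°C, > 5°C.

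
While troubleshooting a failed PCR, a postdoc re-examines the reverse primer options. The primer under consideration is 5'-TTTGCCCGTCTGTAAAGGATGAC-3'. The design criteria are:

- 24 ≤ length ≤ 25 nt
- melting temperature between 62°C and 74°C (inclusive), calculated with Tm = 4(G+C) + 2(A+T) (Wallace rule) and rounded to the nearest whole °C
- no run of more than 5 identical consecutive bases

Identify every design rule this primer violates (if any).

Fails: length.

Base counts: A=5, T=7, G=6, C=5 (length 23).
length: length 23, outside 24–25 ✗
Tm: Tm = 2·12 + 4·11 = 68°C ✓
homopolymer run: longest run = 3 ✓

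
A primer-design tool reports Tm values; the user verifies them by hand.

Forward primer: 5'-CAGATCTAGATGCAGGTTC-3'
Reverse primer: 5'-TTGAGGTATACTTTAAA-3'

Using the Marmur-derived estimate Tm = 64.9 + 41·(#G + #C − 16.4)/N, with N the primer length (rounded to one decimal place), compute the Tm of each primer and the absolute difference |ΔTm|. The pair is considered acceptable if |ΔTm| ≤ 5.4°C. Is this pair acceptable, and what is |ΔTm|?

Forward: G+C = 9, N = 19 → Tm = 64.9 + 41·(9 − 16.4)/19 = 48.9°C.
Reverse: G+C = 4, N = 17 → Tm = 64.9 + 41·(4 − 16.4)/17 = 35.0°C.
|ΔTm| = |48.9 − 35.0| = 13.9°C, > 5.4°C.

|ΔTm| = 13.9°C; the pair is not acceptable.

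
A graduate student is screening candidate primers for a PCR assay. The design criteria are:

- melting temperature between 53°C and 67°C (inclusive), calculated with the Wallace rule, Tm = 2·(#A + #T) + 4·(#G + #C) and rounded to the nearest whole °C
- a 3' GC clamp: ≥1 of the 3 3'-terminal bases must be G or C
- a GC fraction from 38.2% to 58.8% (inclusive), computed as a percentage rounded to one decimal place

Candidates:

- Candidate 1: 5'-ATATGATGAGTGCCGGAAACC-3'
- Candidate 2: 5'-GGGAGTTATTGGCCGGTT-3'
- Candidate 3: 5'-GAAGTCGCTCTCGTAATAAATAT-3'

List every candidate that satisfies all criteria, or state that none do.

Candidate 1 (21 nt, A=7 T=4 G=6 C=4): Tm = 2·11 + 4·10 = 62°C ✓; 3' end ACC has 2 G/C ✓; GC 10/21 = 47.6% ✓ — passes.
Candidate 2 (18 nt, A=2 T=6 G=8 C=2): Tm = 2·8 + 4·10 = 56°C ✓; 3' end GTT has 1 G/C ✓; GC 10/18 = 55.6% ✓ — passes.
Candidate 3 (23 nt, A=8 T=7 G=4 C=4): Tm = 2·15 + 4·8 = 62°C ✓; 3' end TAT has 0 G/C, need ≥1 ✗; GC 8/23 = 34.8%, outside 38.2–58.8% ✗ — fails.

Candidate 1 and Candidate 2.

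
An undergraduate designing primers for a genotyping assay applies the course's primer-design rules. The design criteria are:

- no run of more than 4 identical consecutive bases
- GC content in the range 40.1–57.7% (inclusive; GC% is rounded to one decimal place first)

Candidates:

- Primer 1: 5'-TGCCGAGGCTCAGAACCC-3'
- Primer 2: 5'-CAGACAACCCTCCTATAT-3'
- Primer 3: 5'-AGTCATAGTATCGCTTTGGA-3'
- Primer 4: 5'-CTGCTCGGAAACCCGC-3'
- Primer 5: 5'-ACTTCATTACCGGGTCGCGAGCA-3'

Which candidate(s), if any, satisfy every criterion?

Primer 1 (18 nt, A=4 T=2 G=5 C=7): longest run = 3 ✓; GC 12/18 = 66.7%, outside 40.1–57.7% ✗ — fails.
Primer 2 (18 nt, A=6 T=4 G=1 C=7): longest run = 3 ✓; GC 8/18 = 44.4% ✓ — passes.
Primer 3 (20 nt, A=5 T=7 G=5 C=3): longest run = 3 ✓; GC 8/20 = 40.0%, outside 40.1–57.7% ✗ — fails.
Primer 4 (16 nt, A=3 T=2 G=4 C=7): longest run = 3 ✓; GC 11/16 = 68.8%, outside 40.1–57.7% ✗ — fails.
Primer 5 (23 nt, A=5 T=5 G=6 C=7): longest run = 3 ✓; GC 13/23 = 56.5% ✓ — passes.

Primer 2 and Primer 5.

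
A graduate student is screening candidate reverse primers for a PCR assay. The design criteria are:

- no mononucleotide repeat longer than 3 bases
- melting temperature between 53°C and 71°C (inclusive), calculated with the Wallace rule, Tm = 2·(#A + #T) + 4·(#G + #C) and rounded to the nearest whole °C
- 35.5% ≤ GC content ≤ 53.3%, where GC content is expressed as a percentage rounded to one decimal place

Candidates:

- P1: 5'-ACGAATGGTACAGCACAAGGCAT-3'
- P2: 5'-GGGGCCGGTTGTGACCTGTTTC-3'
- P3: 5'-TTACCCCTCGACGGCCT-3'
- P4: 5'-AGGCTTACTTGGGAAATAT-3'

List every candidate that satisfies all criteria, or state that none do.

P1 (23 nt, A=9 T=3 G=6 C=5): longest run = 2 ✓; Tm = 2·12 + 4·11 = 68°C ✓; GC 11/23 = 47.8% ✓ — passes.
P2 (22 nt, A=1 T=7 G=9 C=5): longest run = 4, exceeds 3 ✗; Tm = 2·8 + 4·14 = 72°C, outside 53–71°C ✗; GC 14/22 = 63.6%, outside 35.5–53.3% ✗ — fails.
P3 (17 nt, A=2 T=4 G=3 C=8): longest run = 4, exceeds 3 ✗; Tm = 2·6 + 4·11 = 56°C ✓; GC 11/17 = 64.7%, outside 35.5–53.3% ✗ — fails.
P4 (19 nt, A=6 T=6 G=5 C=2): longest run = 3 ✓; Tm = 2·12 + 4·7 = 52°C, outside 53–71°C ✗; GC 7/19 = 36.8% ✓ — fails.

P1 only.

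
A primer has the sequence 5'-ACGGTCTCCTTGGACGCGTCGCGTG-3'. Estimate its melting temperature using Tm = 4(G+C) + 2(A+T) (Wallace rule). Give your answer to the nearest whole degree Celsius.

84°C

Base counts: A=2, T=6, G=9, C=8 (length 25).
Tm = 2·(2+6) + 4·(9+8) = 2·8 + 4·17 = 16 + 68 = 84°C.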